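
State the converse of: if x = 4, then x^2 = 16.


The converse of (P → Q) is (Q → P). It is not in general equivalent to the original.
Here P = 'x = 4' and Q = 'x^2 = 16'.

If x^2 = 16, then x = 4.


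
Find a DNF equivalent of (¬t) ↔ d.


Step 1: (¬t) ↔ d is true exactly when both agree: ((¬t) ∧ d) ∨ (¬(¬t) ∧ ¬d).
Step 2: Eliminate any double negations (¬¬X = X).

((¬t) ∧ d) ∨ (t ∧ (¬d))


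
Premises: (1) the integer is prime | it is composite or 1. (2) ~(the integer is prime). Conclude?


Disjunctive syllogism: from (P ∨ Q) and ¬P, infer Q.
One disjunct, 'the integer is prime', is ruled out; the other must hold.

it is composite or 1


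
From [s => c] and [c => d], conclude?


Hypothetical syllogism: from (P → Q) and (Q → R), infer (P → R).
Chain the two implications through the shared middle term 'c'.

s => d


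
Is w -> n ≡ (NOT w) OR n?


Compare truth tables:
n | w | φ | ψ
-------------
F | F | T | T
T | F | T | T
F | T | F | F
T | T | T | T
The columns φ and ψ agree on every row.

Yes, they are logically equivalent.


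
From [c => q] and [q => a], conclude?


Hypothetical syllogism: from (P → Q) and (Q → R), infer (P → R).
Chain the two implications through the shared middle term 'q'.

c => a


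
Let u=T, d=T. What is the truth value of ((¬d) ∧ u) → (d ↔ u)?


Substitute u=T, d=T:
¬d = F
(¬d) ∧ u = F ∧ T = F
d ↔ u = T ↔ T = T
((¬d) ∧ u) → (d ↔ u) = F → T = T

T


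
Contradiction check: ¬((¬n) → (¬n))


Truth table over {n}:
n | φ
-----
F | F
T | F
Every row is false.

Yes, it is a contradiction.


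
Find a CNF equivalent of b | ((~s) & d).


Step 1: Distribute ∨ over ∧: b ∨ ((¬s) ∧ d) = (b ∨ (¬s)) ∧ (b ∨ d).

(b | (~s)) & (b | d)


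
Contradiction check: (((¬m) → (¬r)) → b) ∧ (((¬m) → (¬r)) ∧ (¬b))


Truth table over {b, m, r}:
b | m | r | φ
-------------
F | F | F | F
T | F | F | F
F | T | F | F
T | T | F | F
F | F | T | F
T | F | T | F
F | T | T | F
T | T | T | F
Every row is false.

Yes, it is a contradiction.


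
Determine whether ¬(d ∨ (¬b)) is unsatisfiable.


Truth table over {b, d}:
b | d | φ
---------
F | F | F
T | F | T
F | T | F
T | T | F
Satisfying assignment at row 2: b=T, d=F gives T.

No, it is not a contradiction.


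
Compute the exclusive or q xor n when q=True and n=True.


Exclusive or is true when exactly one operand is true.
Substitute: q=True, n=True.
True xor True evaluates to False.

False


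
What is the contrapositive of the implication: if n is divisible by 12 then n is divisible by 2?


The contrapositive of (P → Q) is (¬Q → ¬P); it is logically equivalent to the original.
Here P = 'n is divisible by 12' and Q = 'n is divisible by 2'.

If not (n is divisible by 2), then not (n is divisible by 12).


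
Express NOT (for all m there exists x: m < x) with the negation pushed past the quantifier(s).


Negation flips each quantifier (∀↔∃) and negates the inner predicate.
¬(for all m there exists x: φ) = there exists m for all x: ¬φ.

there exists m for all x: NOT(m < x)


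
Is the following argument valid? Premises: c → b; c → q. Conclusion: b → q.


This is (no valid rule). There exist truth assignments where the premises are all true but the conclusion is false.

Invalid.


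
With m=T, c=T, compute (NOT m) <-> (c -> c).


Substitute m=T, c=T:
NOT m = F
c -> c = T -> T = T
(NOT m) <-> (c -> c) = F <-> T = F

F


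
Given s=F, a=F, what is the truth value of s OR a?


Disjunction is false only when both operands are false.
Substitute: s=F, a=F.
F OR F evaluates to F.

F


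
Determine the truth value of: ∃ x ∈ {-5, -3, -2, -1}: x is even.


Evaluate the predicate on each element: -5:F, -3:F, -2:T, -1:F.
Witness x = -2 satisfies the predicate.

T


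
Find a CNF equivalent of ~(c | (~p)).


Step 1: Apply De Morgan: ¬(c ∨ (¬p)) = ¬c ∧ ¬(¬p).
Step 2: Eliminate any double negations (¬¬X = X).

(~c) & p


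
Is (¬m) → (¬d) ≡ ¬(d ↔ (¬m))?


Compare truth tables:
d | m | φ | ψ
-------------
F | F | T | T
T | F | F | F
F | T | T | F
T | T | T | T
They differ at row 3 (d=F, m=T): φ=T but ψ=F.

No, they are not logically equivalent.


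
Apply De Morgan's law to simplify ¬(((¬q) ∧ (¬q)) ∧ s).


De Morgan: the negation of a conjunction is the disjunction of the negations.
Distribute ¬ across ∧, flipping it to ∨, and negate each literal.

(q ∨ q) ∨ (¬s)


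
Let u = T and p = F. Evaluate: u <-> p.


Biconditional is true when both operands have the same truth value.
Substitute: u=T, p=F.
T <-> F evaluates to F.

F


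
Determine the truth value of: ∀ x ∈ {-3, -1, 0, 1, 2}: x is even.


Evaluate the predicate on each element: -3:F, -1:F, 0:T, 1:F, 2:T.
Counterexample x = -3 fails the predicate.

F


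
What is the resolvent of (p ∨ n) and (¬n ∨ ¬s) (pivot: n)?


The clauses contain complementary literals n and ¬n.
Resolution eliminates this pair and disjoins the remaining literals (merging duplicates).

(p ∨ ¬s)


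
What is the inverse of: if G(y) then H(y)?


The inverse of (P → Q) is (¬P → ¬Q). It is equivalent to the converse, not to the original.
Here P = 'G(y)' and Q = 'H(y)'.

If not (G(y)), then not (H(y)).


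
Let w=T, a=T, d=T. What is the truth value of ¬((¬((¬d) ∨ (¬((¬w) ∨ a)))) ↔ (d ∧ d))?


Substitute w=T, a=T, d=T:
¬d = F
¬w = F
(¬w) ∨ a = F ∨ T = T
¬((¬w) ∨ a) = F
(¬d) ∨ (¬((¬w) ∨ a)) = F ∨ F = F
¬((¬d) ∨ (¬((¬w) ∨ a))) = T
d ∧ d = T ∧ T = T
(¬((¬d) ∨ (¬((¬w) ∨ a)))) ↔ (d ∧ d) = T ↔ T = T
¬((¬((¬d) ∨ (¬((¬w) ∨ a)))) ↔ (d ∧ d)) = F

F


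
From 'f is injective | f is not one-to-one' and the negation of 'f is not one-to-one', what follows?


Disjunctive syllogism: from (P ∨ Q) and ¬P, infer Q.
One disjunct, 'f is not one-to-one', is ruled out; the other must hold.

f is injective


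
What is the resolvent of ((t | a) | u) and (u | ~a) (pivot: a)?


The clauses contain complementary literals a and ~a.
Resolution eliminates this pair and disjoins the remaining literals (merging duplicates).

(t | u)


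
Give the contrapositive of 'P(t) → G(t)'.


The contrapositive of (P → Q) is (¬Q → ¬P); it is logically equivalent to the original.
Here P = 'P(t)' and Q = 'G(t)'.

If not (G(t)), then not (P(t)).


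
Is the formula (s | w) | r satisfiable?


Search for a satisfying assignment over {r, s, w}.
Try r=True, s=False, w=False: the formula evaluates to True.
A satisfying assignment exists.

Satisfiable.


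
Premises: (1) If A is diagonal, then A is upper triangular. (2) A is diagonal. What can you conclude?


Modus ponens: from (P → Q) and P, infer Q.
P = 'A is diagonal' is asserted, and P → Q holds, so Q follows.

A is upper triangular.


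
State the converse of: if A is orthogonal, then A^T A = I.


The converse of (P → Q) is (Q → P). It is not in general equivalent to the original.
Here P = 'A is orthogonal' and Q = 'A^T A = I'.

If A^T A = I, then A is orthogonal.


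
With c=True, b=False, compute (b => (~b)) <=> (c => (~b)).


Substitute c=True, b=False:
~b = True
b => (~b) = False => True = True
~b = True
c => (~b) = True => True = True
(b => (~b)) <=> (c => (~b)) = True <=> True = True

True


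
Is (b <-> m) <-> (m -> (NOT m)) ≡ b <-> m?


Compare truth tables:
b | m | φ | ψ
-------------
F | F | T | T
T | F | F | F
F | T | T | F
T | T | F | T
They differ at row 3 (b=F, m=T): φ=T but ψ=F.

No, they are not logically equivalent.


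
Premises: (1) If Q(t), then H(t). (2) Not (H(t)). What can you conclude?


Modus tollens: from (P → Q) and ¬Q, infer ¬P.
Q = 'H(t)' is denied; since P → Q, P must also fail.

Not (Q(t)).


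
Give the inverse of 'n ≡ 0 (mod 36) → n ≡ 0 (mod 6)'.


The inverse of (P → Q) is (¬P → ¬Q). It is equivalent to the converse, not to the original.
Here P = 'n ≡ 0 (mod 36)' and Q = 'n ≡ 0 (mod 6)'.

If not (n ≡ 0 (mod 36)), then not (n ≡ 0 (mod 6)).


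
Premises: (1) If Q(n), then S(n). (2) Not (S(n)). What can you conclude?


Modus tollens: from (P → Q) and ¬Q, infer ¬P.
Q = 'S(n)' is denied; since P → Q, P must also fail.

Not (Q(n)).


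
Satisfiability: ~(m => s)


Search for a satisfying assignment over {m, s}.
Try m=True, s=False: the formula evaluates to True.
A satisfying assignment exists.

Satisfiable.


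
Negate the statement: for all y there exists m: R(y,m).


Negation flips each quantifier (∀↔∃) and negates the inner predicate.
¬(for all y there exists m: φ) = there exists y for all m: ¬φ.

there exists y for all m: NOT(R(y,m))


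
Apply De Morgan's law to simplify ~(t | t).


De Morgan: the negation of a disjunction is the conjunction of the negations.
Distribute ~ across |, flipping it to &, and negate each literal.

(~t) & (~t)


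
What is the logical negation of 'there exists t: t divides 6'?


¬(for all x: φ) = there exists x: ¬φ, and ¬(there exists x: φ) = for all x: ¬φ.
Apply to the existential statement.

for all t: NOT(t divides 6)


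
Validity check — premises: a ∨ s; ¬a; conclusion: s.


This matches the form of disjunctive syllogism: the conclusion follows in every model of the premises.

Valid.


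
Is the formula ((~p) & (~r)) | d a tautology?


Build the truth table over {d, p, r}:
d | p | r | φ
-------------
False | False | False | True
True | False | False | True
False | True | False | False
True | True | False | True
False | False | True | False
True | False | True | True
False | True | True | False
True | True | True | True
Counterexample at row 3: with d=False, p=True, r=False, the formula is False.

No, it is not a tautology.


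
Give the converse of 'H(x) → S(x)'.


The converse of (P → Q) is (Q → P). It is not in general equivalent to the original.
Here P = 'H(x)' and Q = 'S(x)'.

If S(x), then H(x).


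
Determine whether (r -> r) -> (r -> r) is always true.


Build the truth table over {r}:
r | φ
-----
F | T
T | T
Every row evaluates to true.

Yes, it is a tautology.


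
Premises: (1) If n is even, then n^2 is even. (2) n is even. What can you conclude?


Modus ponens: from (P → Q) and P, infer Q.
P = 'n is even' is asserted, and P → Q holds, so Q follows.

n^2 is even.


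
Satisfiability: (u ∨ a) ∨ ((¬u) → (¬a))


Search for a satisfying assignment over {a, u}.
Try a=F, u=F: the formula evaluates to T.
A satisfying assignment exists.

Satisfiable.


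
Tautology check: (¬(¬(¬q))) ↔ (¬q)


Build the truth table over {q}:
q | φ
-----
F | T
T | T
Every row evaluates to true.

Yes, it is a tautology.


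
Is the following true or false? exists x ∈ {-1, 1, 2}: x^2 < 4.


Evaluate the predicate on each element: -1:True, 1:True, 2:False.
Witness x = -1 satisfies the predicate.

True


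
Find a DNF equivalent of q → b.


Step 1: Rewrite q → b as ¬q ∨ b.

(¬q) ∨ b


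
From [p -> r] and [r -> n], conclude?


Hypothetical syllogism: from (P → Q) and (Q → R), infer (P → R).
Chain the two implications through the shared middle term 'r'.

p -> n


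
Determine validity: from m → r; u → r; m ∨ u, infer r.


This matches the form of proof by cases: the conclusion follows in every model of the premises.

Valid.


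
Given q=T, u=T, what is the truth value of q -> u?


Implication is false only when antecedent is true and consequent is false.
Substitute: q=T, u=T.
T -> T evaluates to T.

T


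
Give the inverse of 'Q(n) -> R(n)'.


The inverse of (P → Q) is (¬P → ¬Q). It is equivalent to the converse, not to the original.
Here P = 'Q(n)' and Q = 'R(n)'.

If not (Q(n)), then not (R(n)).


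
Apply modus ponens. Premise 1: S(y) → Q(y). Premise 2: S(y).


Modus ponens: from (P → Q) and P, infer Q.
P = 'S(y)' is asserted, and P → Q holds, so Q follows.

Q(y).


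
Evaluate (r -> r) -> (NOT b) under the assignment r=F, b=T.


Substitute r=F, b=T:
r -> r = F -> F = T
NOT b = F
(r -> r) -> (NOT b) = T -> F = F

F


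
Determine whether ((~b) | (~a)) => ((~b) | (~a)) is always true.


Build the truth table over {a, b}:
a | b | φ
---------
False | False | True
True | False | True
False | True | True
True | True | True
Every row evaluates to true.

Yes, it is a tautology.


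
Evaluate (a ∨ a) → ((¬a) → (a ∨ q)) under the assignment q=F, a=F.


Substitute q=F, a=F:
a ∨ a = F ∨ F = F
¬a = T
a ∨ q = F ∨ F = F
(¬a) → (a ∨ q) = T → F = F
(a ∨ a) → ((¬a) → (a ∨ q)) = F → F = T

T


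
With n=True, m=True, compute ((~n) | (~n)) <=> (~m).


Substitute n=True, m=True:
~n = False
~n = False
(~n) | (~n) = False | False = False
~m = False
((~n) | (~n)) <=> (~m) = False <=> False = True

True


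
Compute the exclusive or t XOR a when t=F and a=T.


Exclusive or is true when exactly one operand is true.
Substitute: t=F, a=T.
F XOR T evaluates to T.

T


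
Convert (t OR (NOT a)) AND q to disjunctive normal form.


Step 1: Distribute ∧ over ∨: (t ∨ (¬a)) ∧ q = (t ∧ q) ∨ ((¬a) ∧ q).

(t AND q) OR ((NOT a) AND q)


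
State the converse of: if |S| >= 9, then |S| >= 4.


The converse of (P → Q) is (Q → P). It is not in general equivalent to the original.
Here P = '|S| >= 9' and Q = '|S| >= 4'.

If |S| >= 4, then |S| >= 9.


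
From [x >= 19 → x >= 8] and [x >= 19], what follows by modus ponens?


Modus ponens: from (P → Q) and P, infer Q.
P = 'x >= 19' is asserted, and P → Q holds, so Q follows.

x >= 8.


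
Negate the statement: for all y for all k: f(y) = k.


Negation flips each quantifier (∀↔∃) and negates the inner predicate.
¬(for all y for all k: φ) = there exists y there exists k: ¬φ.

there exists y there exists k: NOT(f(y) = k)


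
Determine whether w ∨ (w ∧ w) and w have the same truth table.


Compare truth tables:
w | φ | ψ
---------
F | F | F
T | T | T
The columns φ and ψ agree on every row.

Yes, they are logically equivalent.


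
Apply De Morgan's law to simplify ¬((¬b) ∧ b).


De Morgan: the negation of a conjunction is the disjunction of the negations.
Distribute ¬ across ∧, flipping it to ∨, and negate each literal.

b ∨ (¬b)


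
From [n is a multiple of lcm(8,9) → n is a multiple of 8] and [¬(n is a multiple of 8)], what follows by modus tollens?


Modus tollens: from (P → Q) and ¬Q, infer ¬P.
Q = 'n is a multiple of 8' is denied; since P → Q, P must also fail.

Not (n is a multiple of lcm(8,9)).


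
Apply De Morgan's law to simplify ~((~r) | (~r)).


De Morgan: the negation of a disjunction is the conjunction of the negations.
Distribute ~ across |, flipping it to &, and negate each literal.

r & r


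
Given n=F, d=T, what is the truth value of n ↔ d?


Biconditional is true when both operands have the same truth value.
Substitute: n=F, d=T.
F ↔ T evaluates to F.

F


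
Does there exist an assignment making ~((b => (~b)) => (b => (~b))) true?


Check all 2 assignments over {b}:
b | φ
-----
False | False
True | False
No assignment makes the formula true.

Unsatisfiable.


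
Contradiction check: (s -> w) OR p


Truth table over {p, s, w}:
p | s | w | φ
-------------
F | F | F | T
T | F | F | T
F | T | F | F
T | T | F | T
F | F | T | T
T | F | T | T
F | T | T | T
T | T | T | T
Satisfying assignment at row 1: p=F, s=F, w=F gives T.

No, it is not a contradiction.


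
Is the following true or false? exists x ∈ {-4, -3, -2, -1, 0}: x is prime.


Evaluate the predicate on each element: -4:False, -3:False, -2:False, -1:False, 0:False.
No element satisfies the predicate.

False


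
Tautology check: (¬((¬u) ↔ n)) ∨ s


Build the truth table over {n, s, u}:
n | s | u | φ
-------------
F | F | F | T
T | F | F | F
F | T | F | T
T | T | F | T
F | F | T | F
T | F | T | T
F | T | T | T
T | T | T | T
Counterexample at row 2: with n=T, s=F, u=F, the formula is F.

No, it is not a tautology.


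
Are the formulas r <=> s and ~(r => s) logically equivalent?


Compare truth tables:
r | s | φ | ψ
-------------
False | False | True | False
True | False | False | True
False | True | False | False
True | True | True | False
They differ at row 1 (r=False, s=False): φ=True but ψ=False.

No, they are not logically equivalent.


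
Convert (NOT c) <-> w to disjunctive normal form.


Step 1: (¬c) ↔ w is true exactly when both agree: ((¬c) ∧ w) ∨ (¬(¬c) ∧ ¬w).
Step 2: Eliminate any double negations (¬¬X = X).

((NOT c) AND w) OR (c AND (NOT w))


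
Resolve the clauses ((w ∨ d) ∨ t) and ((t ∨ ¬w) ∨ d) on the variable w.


The clauses contain complementary literals w and ¬w.
Resolution eliminates this pair and disjoins the remaining literals (merging duplicates).

(t ∨ d)


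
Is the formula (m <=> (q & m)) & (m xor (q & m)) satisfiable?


Check all 4 assignments over {m, q}:
m | q | φ
---------
False | False | False
True | False | False
False | True | False
True | True | False
No assignment makes the formula true.

Unsatisfiable.


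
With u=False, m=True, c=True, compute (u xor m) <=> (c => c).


Substitute u=False, m=True, c=True:
u xor m = False xor True = True
c => c = True => True = True
(u xor m) <=> (c => c) = True <=> True = True

True


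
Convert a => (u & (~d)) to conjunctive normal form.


Step 1: Rewrite a → (u ∧ (¬d)) as ¬a ∨ (u ∧ (¬d)).
Step 2: Distribute ∨ over ∧.

((~a) | u) & ((~a) | (~d))


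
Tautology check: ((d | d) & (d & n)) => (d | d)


Build the truth table over {d, n}:
d | n | φ
---------
False | False | True
True | False | True
False | True | True
True | True | True
Every row evaluates to true.

Yes, it is a tautology.


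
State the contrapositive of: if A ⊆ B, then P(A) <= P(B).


The contrapositive of (P → Q) is (¬Q → ¬P); it is logically equivalent to the original.
Here P = 'A ⊆ B' and Q = 'P(A) <= P(B)'.

If not (P(A) <= P(B)), then not (A ⊆ B).


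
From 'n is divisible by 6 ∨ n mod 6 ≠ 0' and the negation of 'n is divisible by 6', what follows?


Disjunctive syllogism: from (P ∨ Q) and ¬P, infer Q.
One disjunct, 'n is divisible by 6', is ruled out; the other must hold.

n mod 6 ≠ 0


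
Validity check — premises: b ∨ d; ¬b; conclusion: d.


This matches the form of disjunctive syllogism: the conclusion follows in every model of the premises.

Valid.


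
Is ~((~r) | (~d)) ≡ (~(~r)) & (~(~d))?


Compare truth tables:
d | r | φ | ψ
-------------
False | False | False | False
True | False | False | False
False | True | False | False
True | True | True | True
The columns φ and ψ agree on every row.

Yes, they are logically equivalent.


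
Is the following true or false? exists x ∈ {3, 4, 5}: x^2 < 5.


Evaluate the predicate on each element: 3:False, 4:False, 5:False.
No element satisfies the predicate.

False


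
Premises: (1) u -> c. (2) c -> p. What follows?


Hypothetical syllogism: from (P → Q) and (Q → R), infer (P → R).
Chain the two implications through the shared middle term 'c'.

u -> p


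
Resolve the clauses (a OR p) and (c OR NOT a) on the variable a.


The clauses contain complementary literals a and NOTa.
Resolution eliminates this pair and disjoins the remaining literals (merging duplicates).

(p OR c)


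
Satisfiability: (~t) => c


Search for a satisfying assignment over {c, t}.
Try c=True, t=False: the formula evaluates to True.
A satisfying assignment exists.

Satisfiable.


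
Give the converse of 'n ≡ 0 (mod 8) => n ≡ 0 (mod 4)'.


The converse of (P → Q) is (Q → P). It is not in general equivalent to the original.
Here P = 'n ≡ 0 (mod 8)' and Q = 'n ≡ 0 (mod 4)'.

If n ≡ 0 (mod 4), then n ≡ 0 (mod 8).


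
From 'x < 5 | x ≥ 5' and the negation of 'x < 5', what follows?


Disjunctive syllogism: from (P ∨ Q) and ¬P, infer Q.
One disjunct, 'x < 5', is ruled out; the other must hold.

x ≥ 5


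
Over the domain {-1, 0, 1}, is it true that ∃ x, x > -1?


Evaluate the predicate on each element: -1:F, 0:T, 1:T.
Witness x = 0 satisfies the predicate.

T


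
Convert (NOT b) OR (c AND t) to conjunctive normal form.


Step 1: Distribute ∨ over ∧: (¬b) ∨ (c ∧ t) = ((¬b) ∨ c) ∧ ((¬b) ∨ t).

((NOT b) OR c) AND ((NOT b) OR t)


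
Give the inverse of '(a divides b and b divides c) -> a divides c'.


The inverse of (P → Q) is (¬P → ¬Q). It is equivalent to the converse, not to the original.
Here P = '(a divides b and b divides c)' and Q = 'a divides c'.

If not ((a divides b and b divides c)), then not (a divides c).


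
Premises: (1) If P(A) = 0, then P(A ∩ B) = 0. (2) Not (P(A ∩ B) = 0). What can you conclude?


Modus tollens: from (P → Q) and ¬Q, infer ¬P.
Q = 'P(A ∩ B) = 0' is denied; since P → Q, P must also fail.

Not (P(A) = 0).


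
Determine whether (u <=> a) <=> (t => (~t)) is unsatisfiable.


Truth table over {a, t, u}:
a | t | u | φ
-------------
False | False | False | True
True | False | False | False
False | True | False | False
True | True | False | True
False | False | True | False
True | False | True | True
False | True | True | True
True | True | True | False
Satisfying assignment at row 1: a=False, t=False, u=False gives True.

No, it is not a contradiction.


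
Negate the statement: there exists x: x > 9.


¬(for all x: φ) = there exists x: ¬φ, and ¬(there exists x: φ) = for all x: ¬φ.
Apply to the existential statement.

for all x: NOT(x > 9)


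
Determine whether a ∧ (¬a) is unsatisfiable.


Truth table over {a}:
a | φ
-----
F | F
T | F
Every row is false.

Yes, it is a contradiction.


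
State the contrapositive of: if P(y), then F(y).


The contrapositive of (P → Q) is (¬Q → ¬P); it is logically equivalent to the original.
Here P = 'P(y)' and Q = 'F(y)'.

If not (F(y)), then not (P(y)).


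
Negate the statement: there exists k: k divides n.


¬(for all x: φ) = there exists x: ¬φ, and ¬(there exists x: φ) = for all x: ¬φ.
Apply to the existential statement.

for all k: NOT(k divides n)


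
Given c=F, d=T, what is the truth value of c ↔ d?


Biconditional is true when both operands have the same truth value.
Substitute: c=F, d=T.
F ↔ T evaluates to F.

F


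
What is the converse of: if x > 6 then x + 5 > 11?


The converse of (P → Q) is (Q → P). It is not in general equivalent to the original.
Here P = 'x > 6' and Q = 'x + 5 > 11'.

If x + 5 > 11, then x > 6.


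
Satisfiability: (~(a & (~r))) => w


Search for a satisfying assignment over {a, r, w}.
Try a=True, r=False, w=False: the formula evaluates to True.
A satisfying assignment exists.

Satisfiable.


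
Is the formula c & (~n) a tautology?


Build the truth table over {c, n}:
c | n | φ
---------
False | False | False
True | False | True
False | True | False
True | True | False
Counterexample at row 1: with c=False, n=False, the formula is False.

No, it is not a tautology.


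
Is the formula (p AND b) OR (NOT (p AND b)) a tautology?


Build the truth table over {b, p}:
b | p | φ
---------
F | F | T
T | F | T
F | T | T
T | T | T
Every row evaluates to true.

Yes, it is a tautology.


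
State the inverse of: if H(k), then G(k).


The inverse of (P → Q) is (¬P → ¬Q). It is equivalent to the converse, not to the original.
Here P = 'H(k)' and Q = 'G(k)'.

If not (H(k)), then not (G(k)).


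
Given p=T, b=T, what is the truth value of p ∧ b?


Conjunction is true only when both operands are true.
Substitute: p=T, b=T.
T ∧ T evaluates to T.

T


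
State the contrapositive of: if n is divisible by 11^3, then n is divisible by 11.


The contrapositive of (P → Q) is (¬Q → ¬P); it is logically equivalent to the original.
Here P = 'n is divisible by 11^3' and Q = 'n is divisible by 11'.

If not (n is divisible by 11), then not (n is divisible by 11^3).


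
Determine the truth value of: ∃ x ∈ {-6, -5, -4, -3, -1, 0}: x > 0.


Evaluate the predicate on each element: -6:F, -5:F, -4:F, -3:F, -1:F, 0:F.
No element satisfies the predicate.

F


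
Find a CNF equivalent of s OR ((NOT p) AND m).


Step 1: Distribute ∨ over ∧: s ∨ ((¬p) ∧ m) = (s ∨ (¬p)) ∧ (s ∨ m).

(s OR (NOT p)) AND (s OR m)


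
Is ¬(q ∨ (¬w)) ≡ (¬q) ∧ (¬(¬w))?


Compare truth tables:
q | w | φ | ψ
-------------
F | F | F | F
T | F | F | F
F | T | T | T
T | T | F | F
The columns φ and ψ agree on every row.

Yes, they are logically equivalent.


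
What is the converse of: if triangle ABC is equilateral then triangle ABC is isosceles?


The converse of (P → Q) is (Q → P). It is not in general equivalent to the original.
Here P = 'triangle ABC is equilateral' and Q = 'triangle ABC is isosceles'.

If triangle ABC is isosceles, then triangle ABC is equilateral.


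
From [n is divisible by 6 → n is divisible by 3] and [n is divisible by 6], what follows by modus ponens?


Modus ponens: from (P → Q) and P, infer Q.
P = 'n is divisible by 6' is asserted, and P → Q holds, so Q follows.

n is divisible by 3.


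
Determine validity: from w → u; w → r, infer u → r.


This is (no valid rule). There exist truth assignments where the premises are all true but the conclusion is false.

Invalid.


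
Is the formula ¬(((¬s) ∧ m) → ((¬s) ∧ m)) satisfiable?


Check all 4 assignments over {m, s}:
m | s | φ
---------
F | F | F
T | F | F
F | T | F
T | T | F
No assignment makes the formula true.

Unsatisfiable.


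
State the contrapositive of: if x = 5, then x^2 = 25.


The contrapositive of (P → Q) is (¬Q → ¬P); it is logically equivalent to the original.
Here P = 'x = 5' and Q = 'x^2 = 25'.

If not (x^2 = 25), then not (x = 5).


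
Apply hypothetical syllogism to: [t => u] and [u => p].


Hypothetical syllogism: from (P → Q) and (Q → R), infer (P → R).
Chain the two implications through the shared middle term 'u'.

t => p


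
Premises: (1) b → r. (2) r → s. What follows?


Hypothetical syllogism: from (P → Q) and (Q → R), infer (P → R).
Chain the two implications through the shared middle term 'r'.

b → s


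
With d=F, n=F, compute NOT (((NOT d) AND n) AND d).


Substitute d=F, n=F:
NOT d = T
(NOT d) AND n = T AND F = F
((NOT d) AND n) AND d = F AND F = F
NOT (((NOT d) AND n) AND d) = T

T


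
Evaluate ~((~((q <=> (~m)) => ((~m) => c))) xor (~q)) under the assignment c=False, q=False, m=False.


Substitute c=False, q=False, m=False:
~m = True
q <=> (~m) = False <=> True = False
~m = True
(~m) => c = True => False = False
(q <=> (~m)) => ((~m) => c) = False => False = True
~((q <=> (~m)) => ((~m) => c)) = False
~q = True
(~((q <=> (~m)) => ((~m) => c))) xor (~q) = False xor True = True
~((~((q <=> (~m)) => ((~m) => c))) xor (~q)) = False

False


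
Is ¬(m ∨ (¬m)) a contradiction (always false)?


Truth table over {m}:
m | φ
-----
F | F
T | F
Every row is false.

Yes, it is a contradiction.


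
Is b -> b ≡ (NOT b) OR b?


Compare truth tables:
b | φ | ψ
---------
F | T | T
T | T | T
The columns φ and ψ agree on every row.

Yes, they are logically equivalent.


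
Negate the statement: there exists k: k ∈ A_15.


¬(for all x: φ) = there exists x: ¬φ, and ¬(there exists x: φ) = for all x: ¬φ.
Apply to the existential statement.

for all k: NOT(k ∈ A_15)


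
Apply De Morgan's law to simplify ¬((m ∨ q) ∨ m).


De Morgan: the negation of a disjunction is the conjunction of the negations.
Distribute ¬ across ∨, flipping it to ∧, and negate each literal.

((¬m) ∧ (¬q)) ∧ (¬m)


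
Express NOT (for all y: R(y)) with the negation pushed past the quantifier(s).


¬(for all x: φ) = there exists x: ¬φ, and ¬(there exists x: φ) = for all x: ¬φ.
Apply to the universal statement.

there exists y: NOT(R(y))


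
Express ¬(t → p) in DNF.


Step 1: Rewrite implication then negate: ¬(¬t ∨ p) = t ∧ ¬p.

t ∧ (¬p)


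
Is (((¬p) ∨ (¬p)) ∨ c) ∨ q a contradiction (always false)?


Truth table over {c, p, q}:
c | p | q | φ
-------------
F | F | F | T
T | F | F | T
F | T | F | F
T | T | F | T
F | F | T | T
T | F | T | T
F | T | T | T
T | T | T | T
Satisfying assignment at row 1: c=F, p=F, q=F gives T.

No, it is not a contradiction.


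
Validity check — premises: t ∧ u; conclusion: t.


This matches the form of conjunction elimination: the conclusion follows in every model of the premises.

Valid.


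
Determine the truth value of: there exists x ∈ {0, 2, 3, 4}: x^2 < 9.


Evaluate the predicate on each element: 0:T, 2:T, 3:F, 4:F.
Witness x = 0 satisfies the predicate.

T


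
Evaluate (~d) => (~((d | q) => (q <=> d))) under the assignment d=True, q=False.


Substitute d=True, q=False:
~d = False
d | q = True | False = True
q <=> d = False <=> True = False
(d | q) => (q <=> d) = True => False = False
~((d | q) => (q <=> d)) = True
(~d) => (~((d | q) => (q <=> d))) = False => True = True

True


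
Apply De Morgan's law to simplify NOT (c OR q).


De Morgan: the negation of a disjunction is the conjunction of the negations.
Distribute NOT across OR, flipping it to AND, and negate each literal.

(NOT c) AND (NOT q)


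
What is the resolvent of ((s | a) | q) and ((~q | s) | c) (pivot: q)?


The clauses contain complementary literals q and ~q.
Resolution eliminates this pair and disjoins the remaining literals (merging duplicates).

((s | a) | c)


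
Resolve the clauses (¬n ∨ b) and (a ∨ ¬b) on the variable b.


The clauses contain complementary literals b and ¬b.
Resolution eliminates this pair and disjoins the remaining literals (merging duplicates).

(¬n ∨ a)


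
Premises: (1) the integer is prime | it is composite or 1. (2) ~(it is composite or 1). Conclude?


Disjunctive syllogism: from (P ∨ Q) and ¬P, infer Q.
One disjunct, 'it is composite or 1', is ruled out; the other must hold.

the integer is prime


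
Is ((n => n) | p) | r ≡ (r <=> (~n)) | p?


Compare truth tables:
n | p | r | φ | ψ
-----------------
False | False | False | True | False
True | False | False | True | True
False | True | False | True | True
True | True | False | True | True
False | False | True | True | True
True | False | True | True | False
False | True | True | True | True
True | True | True | True | True
They differ at row 1 (n=False, p=False, r=False): φ=True but ψ=False.

No, they are not logically equivalent.


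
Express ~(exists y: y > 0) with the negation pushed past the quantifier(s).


¬(forall x: φ) = exists x: ¬φ, and ¬(exists x: φ) = forall x: ¬φ.
Apply to the existential statement.

forall y: ~(y > 0)


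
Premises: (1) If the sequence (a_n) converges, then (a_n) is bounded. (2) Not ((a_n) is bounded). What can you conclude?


Modus tollens: from (P → Q) and ¬Q, infer ¬P.
Q = '(a_n) is bounded' is denied; since P → Q, P must also fail.

Not (the sequence (a_n) converges).


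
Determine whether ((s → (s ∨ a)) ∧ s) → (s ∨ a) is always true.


Build the truth table over {a, s}:
a | s | φ
---------
F | F | T
T | F | T
F | T | T
T | T | T
Every row evaluates to true.

Yes, it is a tautology.


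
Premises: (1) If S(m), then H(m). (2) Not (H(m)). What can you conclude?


Modus tollens: from (P → Q) and ¬Q, infer ¬P.
Q = 'H(m)' is denied; since P → Q, P must also fail.

Not (S(m)).


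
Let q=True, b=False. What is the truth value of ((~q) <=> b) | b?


Substitute q=True, b=False:
~q = False
(~q) <=> b = False <=> False = True
((~q) <=> b) | b = True | False = True

True


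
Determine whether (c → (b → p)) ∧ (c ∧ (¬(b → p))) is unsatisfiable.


Truth table over {b, c, p}:
b | c | p | φ
-------------
F | F | F | F
T | F | F | F
F | T | F | F
T | T | F | F
F | F | T | F
T | F | T | F
F | T | T | F
T | T | T | F
Every row is false.

Yes, it is a contradiction.


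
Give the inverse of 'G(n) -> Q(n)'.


The inverse of (P → Q) is (¬P → ¬Q). It is equivalent to the converse, not to the original.
Here P = 'G(n)' and Q = 'Q(n)'.

If not (G(n)), then not (Q(n)).


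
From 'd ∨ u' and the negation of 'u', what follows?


Disjunctive syllogism: from (P ∨ Q) and ¬P, infer Q.
One disjunct, 'u', is ruled out; the other must hold.

d


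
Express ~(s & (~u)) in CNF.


Step 1: Apply De Morgan: ¬(s ∧ (¬u)) = ¬s ∨ ¬(¬u).
Step 2: Eliminate any double negations (¬¬X = X).

(~s) | u


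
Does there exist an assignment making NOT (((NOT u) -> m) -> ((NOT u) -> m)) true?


Check all 4 assignments over {m, u}:
m | u | φ
---------
F | F | F
T | F | F
F | T | F
T | T | F
No assignment makes the formula true.

Unsatisfiable.


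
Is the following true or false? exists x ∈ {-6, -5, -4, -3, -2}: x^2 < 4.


Evaluate the predicate on each element: -6:False, -5:False, -4:False, -3:False, -2:False.
No element satisfies the predicate.

False


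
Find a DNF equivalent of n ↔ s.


Step 1: n ↔ s is true exactly when both agree: (n ∧ s) ∨ (¬n ∧ ¬s).

(n ∧ s) ∨ ((¬n) ∧ (¬s))


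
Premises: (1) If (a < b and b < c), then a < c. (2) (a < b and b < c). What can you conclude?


Modus ponens: from (P → Q) and P, infer Q.
P = '(a < b and b < c)' is asserted, and P → Q holds, so Q follows.

a < c.


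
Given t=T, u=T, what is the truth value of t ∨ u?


Disjunction is false only when both operands are false.
Substitute: t=T, u=T.
T ∨ T evaluates to T.

T


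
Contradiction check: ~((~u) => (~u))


Truth table over {u}:
u | φ
-----
False | False
True | False
Every row is false.

Yes, it is a contradiction.


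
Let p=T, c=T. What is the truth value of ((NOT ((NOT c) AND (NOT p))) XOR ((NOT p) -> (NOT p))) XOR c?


Substitute p=T, c=T:
NOT c = F
NOT p = F
(NOT c) AND (NOT p) = F AND F = F
NOT ((NOT c) AND (NOT p)) = T
NOT p = F
NOT p = F
(NOT p) -> (NOT p) = F -> F = T
(NOT ((NOT c) AND (NOT p))) XOR ((NOT p) -> (NOT p)) = T XOR T = F
((NOT ((NOT c) AND (NOT p))) XOR ((NOT p) -> (NOT p))) XOR c = F XOR T = T

T


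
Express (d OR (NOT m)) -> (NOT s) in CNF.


Step 1: Rewrite as ¬(d ∨ (¬m)) ∨ (¬s) = (¬d ∧ ¬(¬m)) ∨ (¬s).
Step 2: Distribute ∨ over ∧.
Step 3: Eliminate any double negations (¬¬X = X).

((NOT d) OR (NOT s)) AND (m OR (NOT s))


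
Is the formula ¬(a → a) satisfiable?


Check all 2 assignments over {a}:
a | φ
-----
F | F
T | F
No assignment makes the formula true.

Unsatisfiable.


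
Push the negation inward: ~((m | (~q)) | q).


De Morgan: the negation of a disjunction is the conjunction of the negations.
Distribute ~ across |, flipping it to &, and negate each literal.

((~m) & q) & (~q)


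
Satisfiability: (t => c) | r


Search for a satisfying assignment over {c, r, t}.
Try c=False, r=False, t=False: the formula evaluates to True.
A satisfying assignment exists.

Satisfiable.


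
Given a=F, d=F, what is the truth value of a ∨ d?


Disjunction is false only when both operands are false.
Substitute: a=F, d=F.
F ∨ F evaluates to F.

F


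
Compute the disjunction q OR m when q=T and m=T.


Disjunction is false only when both operands are false.
Substitute: q=T, m=T.
T OR T evaluates to T.

T


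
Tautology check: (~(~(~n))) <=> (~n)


Build the truth table over {n}:
n | φ
-----
False | True
True | True
Every row evaluates to true.

Yes, it is a tautology.


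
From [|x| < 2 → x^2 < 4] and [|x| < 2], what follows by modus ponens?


Modus ponens: from (P → Q) and P, infer Q.
P = '|x| < 2' is asserted, and P → Q holds, so Q follows.

x^2 < 4.


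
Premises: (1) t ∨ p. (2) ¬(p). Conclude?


Disjunctive syllogism: from (P ∨ Q) and ¬P, infer Q.
One disjunct, 'p', is ruled out; the other must hold.

t


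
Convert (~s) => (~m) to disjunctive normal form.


Step 1: Rewrite (¬s) → (¬m) as ¬(¬s) ∨ (¬m).
Step 2: Eliminate any double negations (¬¬X = X).

s | (~m)


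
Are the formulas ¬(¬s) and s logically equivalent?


Compare truth tables:
s | φ | ψ
---------
F | F | F
T | T | T
The columns φ and ψ agree on every row.

Yes, they are logically equivalent.


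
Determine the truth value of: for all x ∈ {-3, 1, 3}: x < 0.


Evaluate the predicate on each element: -3:T, 1:F, 3:F.
Counterexample x = 1 fails the predicate.

F


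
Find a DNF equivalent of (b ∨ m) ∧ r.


Step 1: Distribute ∧ over ∨: (b ∨ m) ∧ r = (b ∧ r) ∨ (m ∧ r).

(b ∧ r) ∨ (m ∧ r)


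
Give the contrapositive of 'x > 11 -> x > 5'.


The contrapositive of (P → Q) is (¬Q → ¬P); it is logically equivalent to the original.
Here P = 'x > 11' and Q = 'x > 5'.

If not (x > 5), then not (x > 11).


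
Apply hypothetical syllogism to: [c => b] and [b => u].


Hypothetical syllogism: from (P → Q) and (Q → R), infer (P → R).
Chain the two implications through the shared middle term 'b'.

c => u


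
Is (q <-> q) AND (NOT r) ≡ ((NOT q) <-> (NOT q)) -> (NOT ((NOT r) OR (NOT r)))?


Compare truth tables:
q | r | φ | ψ
-------------
F | F | T | F
T | F | T | F
F | T | F | T
T | T | F | T
They differ at row 1 (q=F, r=F): φ=T but ψ=F.

No, they are not logically equivalent.


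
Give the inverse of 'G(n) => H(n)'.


The inverse of (P → Q) is (¬P → ¬Q). It is equivalent to the converse, not to the original.
Here P = 'G(n)' and Q = 'H(n)'.

If not (G(n)), then not (H(n)).


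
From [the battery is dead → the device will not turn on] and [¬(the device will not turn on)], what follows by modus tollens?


Modus tollens: from (P → Q) and ¬Q, infer ¬P.
Q = 'the device will not turn on' is denied; since P → Q, P must also fail.

Not (the battery is dead).


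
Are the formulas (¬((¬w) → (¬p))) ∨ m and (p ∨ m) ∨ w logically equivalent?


Compare truth tables:
m | p | w | φ | ψ
-----------------
F | F | F | F | F
T | F | F | T | T
F | T | F | T | T
T | T | F | T | T
F | F | T | F | T
T | F | T | T | T
F | T | T | F | T
T | T | T | T | T
They differ at row 5 (m=F, p=F, w=T): φ=F but ψ=T.

No, they are not logically equivalent.


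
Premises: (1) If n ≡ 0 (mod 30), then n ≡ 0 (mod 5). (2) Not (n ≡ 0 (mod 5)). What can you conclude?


Modus tollens: from (P → Q) and ¬Q, infer ¬P.
Q = 'n ≡ 0 (mod 5)' is denied; since P → Q, P must also fail.

Not (n ≡ 0 (mod 30)).


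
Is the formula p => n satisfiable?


Search for a satisfying assignment over {n, p}.
Try n=False, p=False: the formula evaluates to True.
A satisfying assignment exists.

Satisfiable.


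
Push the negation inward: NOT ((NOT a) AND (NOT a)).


De Morgan: the negation of a conjunction is the disjunction of the negations.
Distribute NOT across AND, flipping it to OR, and negate each literal.

a OR a


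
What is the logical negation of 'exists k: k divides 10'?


¬(forall x: φ) = exists x: ¬φ, and ¬(exists x: φ) = forall x: ¬φ.
Apply to the existential statement.

forall k: ~(k divides 10)


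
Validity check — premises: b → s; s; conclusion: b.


This is affirming the consequent (fallacy). There exist truth assignments where the premises are all true but the conclusion is false.

Invalid.


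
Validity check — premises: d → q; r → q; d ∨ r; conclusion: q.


This matches the form of proof by cases: the conclusion follows in every model of the premises.

Valid.
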